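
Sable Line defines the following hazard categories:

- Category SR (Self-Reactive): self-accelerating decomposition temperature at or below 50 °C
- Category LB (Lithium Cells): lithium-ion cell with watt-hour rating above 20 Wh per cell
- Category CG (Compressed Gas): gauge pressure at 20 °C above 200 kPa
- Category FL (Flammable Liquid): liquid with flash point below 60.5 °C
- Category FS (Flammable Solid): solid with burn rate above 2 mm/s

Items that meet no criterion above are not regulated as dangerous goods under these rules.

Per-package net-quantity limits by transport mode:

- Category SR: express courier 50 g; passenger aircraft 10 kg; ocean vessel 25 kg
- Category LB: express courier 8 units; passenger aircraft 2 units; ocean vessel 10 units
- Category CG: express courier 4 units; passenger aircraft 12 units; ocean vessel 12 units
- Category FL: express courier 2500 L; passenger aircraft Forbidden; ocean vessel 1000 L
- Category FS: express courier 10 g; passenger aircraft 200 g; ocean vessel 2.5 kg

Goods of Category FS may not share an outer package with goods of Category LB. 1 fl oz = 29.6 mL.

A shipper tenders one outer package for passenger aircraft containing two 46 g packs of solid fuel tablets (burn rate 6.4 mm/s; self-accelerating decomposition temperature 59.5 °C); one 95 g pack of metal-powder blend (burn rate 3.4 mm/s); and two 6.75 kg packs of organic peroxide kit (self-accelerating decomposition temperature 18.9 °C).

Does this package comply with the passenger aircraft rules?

The solid fuel tablets have burn rate 6.4 mm/s, which is > 2 mm/s, so they are Category FS (Flammable Solid).
The metal-powder blend has burn rate 3.4 mm/s, which is > 2 mm/s, so it is Category FS (Flammable Solid).
Organic peroxide kit: self-accelerating decomposition temperature 18.9 °C ≤ 50 °C → Category SR (Self-Reactive).
Total Category FS: (two 46 g packs = 92 g) + 95 g = 187 g.
187 g is within the passenger aircraft limit of 200 g for Category FS.
Category SR quantity: two 6.75 kg packs = 13.5 kg.
That exceeds the Category SR passenger aircraft limit of 10 kg.
The segregation rule (Category FS with Category LB) does not apply to Category FS with Category SR.

No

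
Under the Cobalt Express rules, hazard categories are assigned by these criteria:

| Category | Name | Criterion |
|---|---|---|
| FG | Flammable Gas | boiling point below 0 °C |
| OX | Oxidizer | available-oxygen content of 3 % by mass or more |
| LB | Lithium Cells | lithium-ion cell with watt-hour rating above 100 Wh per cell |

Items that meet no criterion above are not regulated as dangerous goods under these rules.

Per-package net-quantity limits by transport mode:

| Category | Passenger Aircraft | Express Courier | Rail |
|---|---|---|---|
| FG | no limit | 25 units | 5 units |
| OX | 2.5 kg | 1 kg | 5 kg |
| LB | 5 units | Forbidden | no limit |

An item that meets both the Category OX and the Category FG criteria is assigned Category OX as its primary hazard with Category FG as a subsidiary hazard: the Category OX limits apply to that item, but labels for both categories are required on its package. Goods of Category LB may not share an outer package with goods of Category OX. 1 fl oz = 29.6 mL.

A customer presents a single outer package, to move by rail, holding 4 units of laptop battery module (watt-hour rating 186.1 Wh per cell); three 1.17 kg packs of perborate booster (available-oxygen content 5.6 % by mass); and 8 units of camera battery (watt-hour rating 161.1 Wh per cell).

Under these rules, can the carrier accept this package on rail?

No

With watt-hour rating 186.1 Wh per cell (> 100 Wh per cell), the laptop battery module falls in Category LB.
Perborate booster: available-oxygen content 5.6 % by mass ≥ 3 % by mass → Category OX (Oxidizer).
With watt-hour rating 161.1 Wh per cell (> 100 Wh per cell), the camera battery falls in Category LB.
Total Category LB: 4 units + 8 units = 12 units.
Category LB has no per-package limit by rail.
Category OX quantity: three 1.17 kg packs = 3.51 kg.
3.51 kg is within the rail limit of 5 kg for Category OX.
Category LB and Category OX may not share an outer package.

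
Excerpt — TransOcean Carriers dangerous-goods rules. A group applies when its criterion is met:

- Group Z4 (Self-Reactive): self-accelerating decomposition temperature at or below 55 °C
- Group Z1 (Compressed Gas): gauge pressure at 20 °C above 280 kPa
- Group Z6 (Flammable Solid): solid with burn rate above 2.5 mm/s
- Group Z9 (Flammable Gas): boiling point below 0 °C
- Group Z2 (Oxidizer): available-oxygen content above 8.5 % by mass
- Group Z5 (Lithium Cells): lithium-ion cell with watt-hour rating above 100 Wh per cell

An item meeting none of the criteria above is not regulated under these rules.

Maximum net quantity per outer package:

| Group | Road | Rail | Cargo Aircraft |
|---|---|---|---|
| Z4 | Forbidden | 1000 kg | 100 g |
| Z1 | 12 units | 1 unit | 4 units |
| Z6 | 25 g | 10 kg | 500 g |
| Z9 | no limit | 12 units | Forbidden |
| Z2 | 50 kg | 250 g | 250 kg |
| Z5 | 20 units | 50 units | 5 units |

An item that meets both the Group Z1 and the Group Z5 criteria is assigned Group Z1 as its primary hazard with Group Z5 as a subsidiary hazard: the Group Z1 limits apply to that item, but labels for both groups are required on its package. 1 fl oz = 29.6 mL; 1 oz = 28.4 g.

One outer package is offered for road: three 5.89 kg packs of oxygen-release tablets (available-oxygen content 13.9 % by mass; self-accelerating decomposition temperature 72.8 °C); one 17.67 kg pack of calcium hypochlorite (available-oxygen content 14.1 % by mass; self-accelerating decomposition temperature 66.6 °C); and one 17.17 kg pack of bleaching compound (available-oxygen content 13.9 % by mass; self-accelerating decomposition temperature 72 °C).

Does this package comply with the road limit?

No

Oxygen-release tablets: available-oxygen content 13.9 % by mass > 8.5 % by mass → Group Z2 (Oxidizer).
With available-oxygen content 14.1 % by mass (> 8.5 % by mass), the calcium hypochlorite falls in Group Z2.
With available-oxygen content 13.9 % by mass (> 8.5 % by mass), the bleaching compound falls in Group Z2.
Total Group Z2: (three 5.89 kg packs = 17.67 kg) + 17.67 kg + 17.17 kg = 52.51 kg.
52.51 kg > 50 kg (road limit, Group Z2) — over the limit.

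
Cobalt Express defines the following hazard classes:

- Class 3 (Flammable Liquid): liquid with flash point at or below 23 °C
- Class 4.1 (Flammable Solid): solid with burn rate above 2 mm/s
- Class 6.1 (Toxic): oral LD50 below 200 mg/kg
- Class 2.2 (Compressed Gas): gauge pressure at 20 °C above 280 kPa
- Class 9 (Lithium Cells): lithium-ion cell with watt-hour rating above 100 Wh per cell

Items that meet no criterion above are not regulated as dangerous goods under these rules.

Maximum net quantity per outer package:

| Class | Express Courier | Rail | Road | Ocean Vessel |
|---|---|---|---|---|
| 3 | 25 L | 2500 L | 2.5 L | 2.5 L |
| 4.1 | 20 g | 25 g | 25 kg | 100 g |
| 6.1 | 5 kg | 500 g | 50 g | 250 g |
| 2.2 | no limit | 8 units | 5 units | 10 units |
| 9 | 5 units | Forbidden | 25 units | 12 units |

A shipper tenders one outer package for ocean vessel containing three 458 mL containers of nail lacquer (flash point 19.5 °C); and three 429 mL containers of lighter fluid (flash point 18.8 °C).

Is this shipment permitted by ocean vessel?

Nail lacquer: flash point 19.5 °C ≤ 23 °C → Class 3 (Flammable Liquid).
Lighter fluid: flash point 18.8 °C ≤ 23 °C → Class 3 (Flammable Liquid).
Class 3 net quantity: (three 458 mL containers = 1.374 L) + (three 429 mL containers = 1.287 L) = 2.661 L.
2.661 L exceeds the ocean vessel limit of 2.5 L for Class 3.

No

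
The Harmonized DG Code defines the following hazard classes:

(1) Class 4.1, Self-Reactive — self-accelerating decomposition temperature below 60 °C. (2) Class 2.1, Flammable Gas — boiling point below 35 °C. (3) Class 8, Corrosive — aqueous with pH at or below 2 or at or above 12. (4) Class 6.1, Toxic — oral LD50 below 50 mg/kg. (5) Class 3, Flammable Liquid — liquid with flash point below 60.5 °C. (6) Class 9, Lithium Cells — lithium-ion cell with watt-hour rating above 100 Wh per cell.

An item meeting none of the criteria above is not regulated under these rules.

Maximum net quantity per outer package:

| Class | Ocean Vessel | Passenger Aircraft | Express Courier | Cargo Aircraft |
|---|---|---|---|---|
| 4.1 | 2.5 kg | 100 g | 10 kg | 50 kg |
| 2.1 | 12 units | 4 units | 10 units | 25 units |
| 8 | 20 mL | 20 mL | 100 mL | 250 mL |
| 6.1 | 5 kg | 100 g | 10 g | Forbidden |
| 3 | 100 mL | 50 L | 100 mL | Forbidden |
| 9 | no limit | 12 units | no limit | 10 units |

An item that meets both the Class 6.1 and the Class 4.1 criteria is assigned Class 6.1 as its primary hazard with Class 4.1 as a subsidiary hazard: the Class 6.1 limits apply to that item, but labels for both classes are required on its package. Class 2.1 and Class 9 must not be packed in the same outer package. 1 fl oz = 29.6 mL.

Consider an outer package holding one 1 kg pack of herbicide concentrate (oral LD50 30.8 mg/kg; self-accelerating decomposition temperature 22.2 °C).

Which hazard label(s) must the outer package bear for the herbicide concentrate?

Oral LD50 30.8 mg/kg meets the Class 6.1 criterion (Toxic), so the herbicide concentrate is Class 6.1.
The herbicide concentrate has self-accelerating decomposition temperature 22.2 °C, which is < 60 °C, so it is Class 4.1 (Self-Reactive).
By the precedence rule Class 6.1 is primary and Class 4.1 is subsidiary, and that rule requires both labels on the package.

Class 4.1 and 6.1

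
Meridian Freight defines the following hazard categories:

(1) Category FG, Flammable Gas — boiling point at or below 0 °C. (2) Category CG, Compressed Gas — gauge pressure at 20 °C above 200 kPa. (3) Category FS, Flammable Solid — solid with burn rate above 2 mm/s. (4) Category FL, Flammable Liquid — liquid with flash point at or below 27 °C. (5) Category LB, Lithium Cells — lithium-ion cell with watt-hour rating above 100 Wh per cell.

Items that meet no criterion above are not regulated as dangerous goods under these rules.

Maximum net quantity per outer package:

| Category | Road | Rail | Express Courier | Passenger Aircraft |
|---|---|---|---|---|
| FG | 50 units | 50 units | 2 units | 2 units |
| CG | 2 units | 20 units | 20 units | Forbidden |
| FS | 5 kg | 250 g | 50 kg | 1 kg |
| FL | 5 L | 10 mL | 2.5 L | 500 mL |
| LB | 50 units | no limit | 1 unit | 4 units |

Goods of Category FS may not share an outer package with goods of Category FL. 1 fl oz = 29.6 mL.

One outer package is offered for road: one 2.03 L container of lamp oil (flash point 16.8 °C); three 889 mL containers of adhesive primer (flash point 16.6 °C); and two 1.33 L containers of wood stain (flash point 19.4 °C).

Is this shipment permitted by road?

Flash point 16.8 °C meets the Category FL criterion (Flammable Liquid), so the lamp oil is Category FL.
With flash point 16.6 °C (≤ 27 °C), the adhesive primer falls in Category FL.
The wood stain has flash point 19.4 °C, which is ≤ 27 °C, so it is Category FL (Flammable Liquid).
Category FL net quantity: 2.03 L + (three 889 mL containers = 2.667 L) + (two 1.33 L containers = 2.66 L) = 7.357 L.
That exceeds the Category FL road limit of 5 L.

No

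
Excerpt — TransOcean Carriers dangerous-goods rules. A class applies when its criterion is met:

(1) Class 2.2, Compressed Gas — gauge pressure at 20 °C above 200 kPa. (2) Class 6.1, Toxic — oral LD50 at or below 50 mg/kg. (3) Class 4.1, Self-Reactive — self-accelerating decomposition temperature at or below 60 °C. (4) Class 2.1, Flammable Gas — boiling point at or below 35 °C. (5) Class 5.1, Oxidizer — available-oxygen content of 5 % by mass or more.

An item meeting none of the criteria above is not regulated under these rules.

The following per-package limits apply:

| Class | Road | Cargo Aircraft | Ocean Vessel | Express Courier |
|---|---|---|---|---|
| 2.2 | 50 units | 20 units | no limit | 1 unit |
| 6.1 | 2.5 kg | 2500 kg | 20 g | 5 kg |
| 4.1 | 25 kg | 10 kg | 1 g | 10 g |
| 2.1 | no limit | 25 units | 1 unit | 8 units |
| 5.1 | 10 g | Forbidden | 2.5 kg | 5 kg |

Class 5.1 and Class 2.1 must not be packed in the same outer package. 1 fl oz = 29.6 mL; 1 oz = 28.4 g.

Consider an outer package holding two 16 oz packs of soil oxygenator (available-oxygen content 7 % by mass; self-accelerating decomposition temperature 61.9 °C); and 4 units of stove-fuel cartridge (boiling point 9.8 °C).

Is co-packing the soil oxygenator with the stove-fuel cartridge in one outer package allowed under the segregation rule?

No

With available-oxygen content 7 % by mass (≥ 5 % by mass), the soil oxygenator falls in Class 5.1.
Stove-fuel cartridge: boiling point 9.8 °C ≤ 35 °C → Class 2.1 (Flammable Gas).
Class 5.1 and Class 2.1 may not share an outer package.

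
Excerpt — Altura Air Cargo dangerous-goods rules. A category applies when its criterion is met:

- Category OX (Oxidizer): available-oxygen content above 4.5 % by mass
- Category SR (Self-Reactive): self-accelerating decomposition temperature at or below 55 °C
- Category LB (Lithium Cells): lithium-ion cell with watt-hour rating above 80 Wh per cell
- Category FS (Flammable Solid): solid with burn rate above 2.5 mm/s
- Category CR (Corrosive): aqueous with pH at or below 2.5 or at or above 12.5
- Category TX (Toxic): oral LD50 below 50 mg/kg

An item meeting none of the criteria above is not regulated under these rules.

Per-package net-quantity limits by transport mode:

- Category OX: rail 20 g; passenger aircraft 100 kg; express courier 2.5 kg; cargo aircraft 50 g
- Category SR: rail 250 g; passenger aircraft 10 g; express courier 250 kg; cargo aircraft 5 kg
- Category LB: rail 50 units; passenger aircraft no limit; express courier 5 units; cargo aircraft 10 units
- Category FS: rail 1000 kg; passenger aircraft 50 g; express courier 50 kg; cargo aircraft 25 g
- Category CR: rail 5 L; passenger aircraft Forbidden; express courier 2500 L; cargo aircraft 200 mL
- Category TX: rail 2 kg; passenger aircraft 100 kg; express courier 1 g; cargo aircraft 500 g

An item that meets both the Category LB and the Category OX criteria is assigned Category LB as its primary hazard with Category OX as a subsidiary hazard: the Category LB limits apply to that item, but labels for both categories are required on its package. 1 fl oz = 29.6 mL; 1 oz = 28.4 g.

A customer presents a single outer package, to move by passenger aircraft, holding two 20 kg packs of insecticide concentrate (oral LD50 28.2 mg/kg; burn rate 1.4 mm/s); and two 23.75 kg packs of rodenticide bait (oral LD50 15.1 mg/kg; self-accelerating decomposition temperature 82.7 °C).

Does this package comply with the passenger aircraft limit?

Yes

The insecticide concentrate has oral LD50 28.2 mg/kg, which is < 50 mg/kg, so it is Category TX (Toxic).
The rodenticide bait has oral LD50 15.1 mg/kg, which is < 50 mg/kg, so it is Category TX (Toxic).
Category TX net quantity: (two 20 kg packs = 40 kg) + (two 23.75 kg packs = 47.5 kg) = 87.5 kg.
87.5 kg is within the passenger aircraft limit of 100 kg for Category TX.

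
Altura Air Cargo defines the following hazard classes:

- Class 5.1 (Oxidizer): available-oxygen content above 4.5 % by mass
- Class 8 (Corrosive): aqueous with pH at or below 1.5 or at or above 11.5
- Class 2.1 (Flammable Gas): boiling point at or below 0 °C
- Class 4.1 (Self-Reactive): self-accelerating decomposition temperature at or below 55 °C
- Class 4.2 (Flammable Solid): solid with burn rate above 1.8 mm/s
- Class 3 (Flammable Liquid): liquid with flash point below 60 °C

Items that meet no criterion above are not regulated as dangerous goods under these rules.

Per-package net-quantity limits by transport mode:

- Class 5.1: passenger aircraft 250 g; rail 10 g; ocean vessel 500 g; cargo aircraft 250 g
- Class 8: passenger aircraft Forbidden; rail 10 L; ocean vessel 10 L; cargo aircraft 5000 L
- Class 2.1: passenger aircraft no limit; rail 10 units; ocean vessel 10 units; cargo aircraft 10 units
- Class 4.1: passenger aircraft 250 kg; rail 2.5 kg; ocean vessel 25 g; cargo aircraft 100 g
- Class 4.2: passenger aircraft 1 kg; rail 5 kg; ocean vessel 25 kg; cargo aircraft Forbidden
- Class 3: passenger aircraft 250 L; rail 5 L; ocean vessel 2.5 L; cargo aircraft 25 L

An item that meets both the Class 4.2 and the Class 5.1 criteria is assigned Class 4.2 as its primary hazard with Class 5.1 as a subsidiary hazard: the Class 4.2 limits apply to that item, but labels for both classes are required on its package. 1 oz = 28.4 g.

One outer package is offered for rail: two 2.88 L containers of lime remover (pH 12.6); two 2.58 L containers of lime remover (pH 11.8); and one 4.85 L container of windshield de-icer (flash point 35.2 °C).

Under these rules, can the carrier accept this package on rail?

No

Lime remover: pH 12.6 ≥ 11.5 → Class 8 (Corrosive).
The lime remover has pH 11.8, which is ≥ 11.5, so it is Class 8 (Corrosive).
Flash point 35.2 °C meets the Class 3 criterion (Flammable Liquid), so the windshield de-icer is Class 3.
Total Class 8: (two 2.88 L containers = 5.76 L) + (two 2.58 L containers = 5.16 L) = 10.92 L.
10.92 L > 10 L (rail limit, Class 8) — over the limit.
Class 3 quantity: 4.85 L.
That is within the Class 3 rail limit of 5 L.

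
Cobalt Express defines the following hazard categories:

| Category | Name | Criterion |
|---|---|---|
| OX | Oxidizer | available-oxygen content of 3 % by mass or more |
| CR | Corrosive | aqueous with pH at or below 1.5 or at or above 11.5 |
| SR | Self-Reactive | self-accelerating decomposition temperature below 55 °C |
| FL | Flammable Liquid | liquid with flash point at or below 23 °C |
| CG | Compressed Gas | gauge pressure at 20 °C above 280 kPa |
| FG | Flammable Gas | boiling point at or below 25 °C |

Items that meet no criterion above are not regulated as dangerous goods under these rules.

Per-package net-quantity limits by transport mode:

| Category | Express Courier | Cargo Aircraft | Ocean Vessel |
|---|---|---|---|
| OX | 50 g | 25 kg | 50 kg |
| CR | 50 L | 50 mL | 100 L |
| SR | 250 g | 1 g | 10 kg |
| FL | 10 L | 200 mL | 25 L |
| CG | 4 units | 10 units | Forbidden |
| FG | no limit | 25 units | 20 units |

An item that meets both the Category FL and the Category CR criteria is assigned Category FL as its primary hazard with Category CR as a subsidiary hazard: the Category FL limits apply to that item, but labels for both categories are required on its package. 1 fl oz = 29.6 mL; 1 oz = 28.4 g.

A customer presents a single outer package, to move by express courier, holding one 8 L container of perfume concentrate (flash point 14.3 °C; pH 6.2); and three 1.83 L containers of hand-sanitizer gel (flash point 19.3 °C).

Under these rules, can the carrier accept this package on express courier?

No

Perfume concentrate: flash point 14.3 °C ≤ 23 °C → Category FL (Flammable Liquid).
With flash point 19.3 °C (≤ 23 °C), the hand-sanitizer gel falls in Category FL.
Total Category FL: 8 L + (three 1.83 L containers = 5.49 L) = 13.49 L.
13.49 L > 10 L (express courier limit, Category FL) — over the limit.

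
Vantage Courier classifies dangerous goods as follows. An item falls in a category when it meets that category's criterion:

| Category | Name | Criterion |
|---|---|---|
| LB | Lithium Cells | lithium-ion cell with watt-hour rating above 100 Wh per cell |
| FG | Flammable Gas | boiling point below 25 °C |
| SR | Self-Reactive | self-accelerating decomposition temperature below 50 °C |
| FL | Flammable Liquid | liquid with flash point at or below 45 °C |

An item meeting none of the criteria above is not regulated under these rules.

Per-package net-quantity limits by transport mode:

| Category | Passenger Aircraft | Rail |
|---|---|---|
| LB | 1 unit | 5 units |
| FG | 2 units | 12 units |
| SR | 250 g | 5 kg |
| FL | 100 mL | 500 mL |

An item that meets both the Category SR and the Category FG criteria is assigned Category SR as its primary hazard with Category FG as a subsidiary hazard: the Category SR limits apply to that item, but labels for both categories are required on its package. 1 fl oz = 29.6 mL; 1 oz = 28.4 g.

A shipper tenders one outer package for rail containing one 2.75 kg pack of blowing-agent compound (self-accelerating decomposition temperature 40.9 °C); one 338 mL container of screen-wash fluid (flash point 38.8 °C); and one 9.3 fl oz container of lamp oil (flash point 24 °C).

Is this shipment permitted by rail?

Blowing-agent compound: self-accelerating decomposition temperature 40.9 °C < 50 °C → Category SR (Self-Reactive).
With flash point 38.8 °C (≤ 45 °C), the screen-wash fluid falls in Category FL.
The lamp oil has flash point 24 °C, which is ≤ 45 °C, so it is Category FL (Flammable Liquid).
Category FL net quantity: 338 mL + (one 9.3 fl oz container = 275.28 mL) = 613.28 mL.
That exceeds the Category FL rail limit of 500 mL.
Category SR quantity: 2.75 kg.
2.75 kg is within the rail limit of 5 kg for Category SR.

No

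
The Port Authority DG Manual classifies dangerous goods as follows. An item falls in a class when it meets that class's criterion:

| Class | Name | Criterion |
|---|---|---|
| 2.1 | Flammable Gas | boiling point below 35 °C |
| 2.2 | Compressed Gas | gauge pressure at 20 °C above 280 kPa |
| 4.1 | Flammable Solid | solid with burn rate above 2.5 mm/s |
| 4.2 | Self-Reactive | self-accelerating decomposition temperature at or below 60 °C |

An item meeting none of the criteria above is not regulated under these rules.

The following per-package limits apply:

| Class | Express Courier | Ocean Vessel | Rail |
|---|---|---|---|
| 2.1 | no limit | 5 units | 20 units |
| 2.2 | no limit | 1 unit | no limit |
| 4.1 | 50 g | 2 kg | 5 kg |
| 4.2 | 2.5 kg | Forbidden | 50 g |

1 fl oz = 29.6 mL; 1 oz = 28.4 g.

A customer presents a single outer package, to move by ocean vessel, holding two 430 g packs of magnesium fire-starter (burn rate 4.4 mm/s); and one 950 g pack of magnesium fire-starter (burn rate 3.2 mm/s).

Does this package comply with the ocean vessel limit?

Yes

Magnesium fire-starter: burn rate 4.4 mm/s > 2.5 mm/s → Class 4.1 (Flammable Solid).
Burn rate 3.2 mm/s meets the Class 4.1 criterion (Flammable Solid), so the magnesium fire-starter is Class 4.1.
Class 4.1 net quantity: (two 430 g packs = 860 g) + 950 g = 1.81 kg.
1.81 kg is within the ocean vessel limit of 2 kg for Class 4.1.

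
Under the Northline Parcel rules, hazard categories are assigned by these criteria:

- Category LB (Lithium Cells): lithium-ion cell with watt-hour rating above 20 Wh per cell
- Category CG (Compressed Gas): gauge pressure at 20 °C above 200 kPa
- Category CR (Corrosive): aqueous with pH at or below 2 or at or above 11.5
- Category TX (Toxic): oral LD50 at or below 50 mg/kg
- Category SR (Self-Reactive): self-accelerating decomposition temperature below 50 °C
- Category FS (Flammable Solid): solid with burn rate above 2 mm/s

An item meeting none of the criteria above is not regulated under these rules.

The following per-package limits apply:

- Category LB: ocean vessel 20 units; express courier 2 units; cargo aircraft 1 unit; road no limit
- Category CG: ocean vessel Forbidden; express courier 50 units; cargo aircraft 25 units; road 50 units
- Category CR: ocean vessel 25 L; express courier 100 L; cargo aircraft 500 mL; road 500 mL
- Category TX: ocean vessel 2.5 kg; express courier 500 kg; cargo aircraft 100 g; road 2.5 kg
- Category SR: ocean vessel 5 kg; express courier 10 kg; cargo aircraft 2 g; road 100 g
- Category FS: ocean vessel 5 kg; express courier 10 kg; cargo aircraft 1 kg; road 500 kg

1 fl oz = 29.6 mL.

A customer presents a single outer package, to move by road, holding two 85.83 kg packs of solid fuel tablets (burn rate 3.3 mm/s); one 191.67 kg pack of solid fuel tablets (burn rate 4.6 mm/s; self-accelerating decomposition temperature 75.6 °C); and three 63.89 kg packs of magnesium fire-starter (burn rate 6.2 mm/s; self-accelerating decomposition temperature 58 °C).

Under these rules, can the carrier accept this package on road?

No

With burn rate 3.3 mm/s (> 2 mm/s), the solid fuel tablets fall in Category FS.
With burn rate 4.6 mm/s (> 2 mm/s), the solid fuel tablets fall in Category FS.
With burn rate 6.2 mm/s (> 2 mm/s), the magnesium fire-starter falls in Category FS.
Total Category FS: (two 85.83 kg packs = 171.66 kg) + 191.67 kg + (three 63.89 kg packs = 191.67 kg) = 555 kg.
555 kg exceeds the road limit of 500 kg for Category FS.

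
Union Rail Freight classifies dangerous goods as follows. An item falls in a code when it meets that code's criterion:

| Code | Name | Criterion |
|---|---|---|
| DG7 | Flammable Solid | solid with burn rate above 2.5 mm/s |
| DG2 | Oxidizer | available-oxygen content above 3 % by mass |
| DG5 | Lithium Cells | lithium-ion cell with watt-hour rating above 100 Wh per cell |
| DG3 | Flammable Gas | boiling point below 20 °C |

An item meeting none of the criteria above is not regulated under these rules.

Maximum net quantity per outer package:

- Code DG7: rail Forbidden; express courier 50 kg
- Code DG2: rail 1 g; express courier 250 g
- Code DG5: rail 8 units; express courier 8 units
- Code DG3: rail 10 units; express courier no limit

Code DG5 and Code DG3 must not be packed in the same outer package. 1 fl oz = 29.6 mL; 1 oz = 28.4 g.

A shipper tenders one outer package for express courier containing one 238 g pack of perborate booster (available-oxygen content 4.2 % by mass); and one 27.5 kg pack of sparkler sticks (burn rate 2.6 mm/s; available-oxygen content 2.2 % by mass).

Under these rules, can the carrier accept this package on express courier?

Available-oxygen content 4.2 % by mass meets the Code DG2 criterion (Oxidizer), so the perborate booster is Code DG2.
Sparkler sticks: burn rate 2.6 mm/s > 2.5 mm/s → Code DG7 (Flammable Solid).
Code DG7 quantity: 27.5 kg.
That is within the Code DG7 express courier limit of 50 kg.
Code DG2 quantity: 238 g.
238 g ≤ 250 g (express courier limit, Code DG2) — within limit.
The segregation rule (Code DG5 with Code DG3) does not apply to Code DG7 with Code DG2.
Every hazard code is within its express courier limit and no segregation rule is violated.

Yes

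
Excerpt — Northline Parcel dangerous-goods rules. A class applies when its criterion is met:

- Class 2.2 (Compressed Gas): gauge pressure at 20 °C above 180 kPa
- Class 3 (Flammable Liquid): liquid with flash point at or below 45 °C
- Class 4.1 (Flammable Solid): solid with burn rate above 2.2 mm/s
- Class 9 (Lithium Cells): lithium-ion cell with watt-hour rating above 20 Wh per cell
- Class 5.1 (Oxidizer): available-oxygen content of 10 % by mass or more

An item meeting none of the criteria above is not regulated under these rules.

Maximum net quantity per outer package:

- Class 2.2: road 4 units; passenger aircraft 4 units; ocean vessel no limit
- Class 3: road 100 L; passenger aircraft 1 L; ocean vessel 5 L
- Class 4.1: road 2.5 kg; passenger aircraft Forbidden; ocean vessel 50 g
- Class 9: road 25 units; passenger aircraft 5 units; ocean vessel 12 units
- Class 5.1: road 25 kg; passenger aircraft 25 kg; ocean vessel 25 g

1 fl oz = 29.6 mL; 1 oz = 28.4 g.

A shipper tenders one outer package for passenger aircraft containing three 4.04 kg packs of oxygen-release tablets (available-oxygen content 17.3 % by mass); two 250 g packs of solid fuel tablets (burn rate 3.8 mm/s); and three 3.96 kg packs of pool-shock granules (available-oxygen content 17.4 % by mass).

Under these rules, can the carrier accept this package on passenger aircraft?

No

With available-oxygen content 17.3 % by mass (≥ 10 % by mass), the oxygen-release tablets fall in Class 5.1.
The solid fuel tablets have burn rate 3.8 mm/s, which is > 2.2 mm/s, so they are Class 4.1 (Flammable Solid).
The pool-shock granules have available-oxygen content 17.4 % by mass, which is ≥ 10 % by mass, so they are Class 5.1 (Oxidizer).
Total Class 5.1: (three 4.04 kg packs = 12.12 kg) + (three 3.96 kg packs = 11.88 kg) = 24 kg.
24 kg ≤ 25 kg (passenger aircraft limit, Class 5.1) — within limit.
Class 4.1 quantity: two 250 g packs = 500 g.
By passenger aircraft, Class 4.1 is Forbidden regardless of quantity.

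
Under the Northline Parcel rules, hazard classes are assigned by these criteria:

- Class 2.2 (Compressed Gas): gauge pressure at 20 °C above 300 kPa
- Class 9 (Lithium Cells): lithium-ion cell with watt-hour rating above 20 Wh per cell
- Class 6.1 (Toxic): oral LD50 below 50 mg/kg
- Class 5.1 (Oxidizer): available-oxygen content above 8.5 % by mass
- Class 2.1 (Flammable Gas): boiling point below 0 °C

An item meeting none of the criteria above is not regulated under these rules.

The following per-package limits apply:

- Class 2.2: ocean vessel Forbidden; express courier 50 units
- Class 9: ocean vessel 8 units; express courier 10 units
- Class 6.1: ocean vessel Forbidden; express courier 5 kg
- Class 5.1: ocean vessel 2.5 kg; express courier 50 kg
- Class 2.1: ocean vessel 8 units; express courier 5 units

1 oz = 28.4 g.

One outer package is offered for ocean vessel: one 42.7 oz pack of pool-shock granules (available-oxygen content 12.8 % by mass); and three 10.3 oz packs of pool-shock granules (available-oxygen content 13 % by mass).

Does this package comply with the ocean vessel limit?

Yes

With available-oxygen content 12.8 % by mass (> 8.5 % by mass), the pool-shock granules fall in Class 5.1.
Pool-shock granules: available-oxygen content 13 % by mass > 8.5 % by mass → Class 5.1 (Oxidizer).
Total Class 5.1: (one 42.7 oz pack = 1212.68 g) + (three 10.3 oz packs = 877.56 g) = 2090.24 g.
That is within the Class 5.1 ocean vessel limit of 2.5 kg.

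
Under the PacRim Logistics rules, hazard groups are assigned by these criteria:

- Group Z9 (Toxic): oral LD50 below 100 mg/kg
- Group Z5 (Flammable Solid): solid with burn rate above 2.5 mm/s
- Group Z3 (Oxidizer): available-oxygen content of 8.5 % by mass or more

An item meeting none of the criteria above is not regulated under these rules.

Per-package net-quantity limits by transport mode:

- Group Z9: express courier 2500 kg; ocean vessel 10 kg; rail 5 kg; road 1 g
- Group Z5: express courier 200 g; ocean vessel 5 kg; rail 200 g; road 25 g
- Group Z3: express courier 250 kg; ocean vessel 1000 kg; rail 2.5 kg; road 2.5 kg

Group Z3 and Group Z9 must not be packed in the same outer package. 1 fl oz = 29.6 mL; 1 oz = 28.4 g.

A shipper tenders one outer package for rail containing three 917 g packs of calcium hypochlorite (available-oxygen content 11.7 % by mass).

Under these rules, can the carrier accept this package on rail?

The calcium hypochlorite has available-oxygen content 11.7 % by mass, which is ≥ 8.5 % by mass, so it is Group Z3 (Oxidizer).
Group Z3 quantity: three 917 g packs = 2.751 kg.
2.751 kg > 2.5 kg (rail limit, Group Z3) — over the limit.

No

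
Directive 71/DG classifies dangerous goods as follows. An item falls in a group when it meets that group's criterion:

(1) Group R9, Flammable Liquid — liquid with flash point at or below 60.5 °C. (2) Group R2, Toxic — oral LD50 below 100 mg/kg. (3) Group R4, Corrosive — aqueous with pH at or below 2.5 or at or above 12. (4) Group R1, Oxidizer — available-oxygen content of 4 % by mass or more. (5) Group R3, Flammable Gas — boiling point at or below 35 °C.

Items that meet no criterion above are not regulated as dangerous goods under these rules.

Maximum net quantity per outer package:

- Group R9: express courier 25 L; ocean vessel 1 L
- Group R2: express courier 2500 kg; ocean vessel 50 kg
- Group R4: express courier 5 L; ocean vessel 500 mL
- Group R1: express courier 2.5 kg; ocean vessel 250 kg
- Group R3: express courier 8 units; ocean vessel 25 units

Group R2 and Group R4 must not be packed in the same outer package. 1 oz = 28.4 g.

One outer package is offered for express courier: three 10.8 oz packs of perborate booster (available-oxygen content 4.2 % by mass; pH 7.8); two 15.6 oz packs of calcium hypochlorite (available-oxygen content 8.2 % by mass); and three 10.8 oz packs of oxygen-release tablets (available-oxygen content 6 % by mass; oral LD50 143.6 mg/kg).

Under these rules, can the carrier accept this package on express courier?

Perborate booster: available-oxygen content 4.2 % by mass ≥ 4 % by mass → Group R1 (Oxidizer).
The calcium hypochlorite has available-oxygen content 8.2 % by mass, which is ≥ 4 % by mass, so it is Group R1 (Oxidizer).
The oxygen-release tablets have available-oxygen content 6 % by mass, which is ≥ 4 % by mass, so they are Group R1 (Oxidizer).
Total Group R1: (three 10.8 oz packs = 920.16 g) + (two 15.6 oz packs = 886.08 g) + (three 10.8 oz packs = 920.16 g) = 2726.4 g.
That exceeds the Group R1 express courier limit of 2.5 kg.

No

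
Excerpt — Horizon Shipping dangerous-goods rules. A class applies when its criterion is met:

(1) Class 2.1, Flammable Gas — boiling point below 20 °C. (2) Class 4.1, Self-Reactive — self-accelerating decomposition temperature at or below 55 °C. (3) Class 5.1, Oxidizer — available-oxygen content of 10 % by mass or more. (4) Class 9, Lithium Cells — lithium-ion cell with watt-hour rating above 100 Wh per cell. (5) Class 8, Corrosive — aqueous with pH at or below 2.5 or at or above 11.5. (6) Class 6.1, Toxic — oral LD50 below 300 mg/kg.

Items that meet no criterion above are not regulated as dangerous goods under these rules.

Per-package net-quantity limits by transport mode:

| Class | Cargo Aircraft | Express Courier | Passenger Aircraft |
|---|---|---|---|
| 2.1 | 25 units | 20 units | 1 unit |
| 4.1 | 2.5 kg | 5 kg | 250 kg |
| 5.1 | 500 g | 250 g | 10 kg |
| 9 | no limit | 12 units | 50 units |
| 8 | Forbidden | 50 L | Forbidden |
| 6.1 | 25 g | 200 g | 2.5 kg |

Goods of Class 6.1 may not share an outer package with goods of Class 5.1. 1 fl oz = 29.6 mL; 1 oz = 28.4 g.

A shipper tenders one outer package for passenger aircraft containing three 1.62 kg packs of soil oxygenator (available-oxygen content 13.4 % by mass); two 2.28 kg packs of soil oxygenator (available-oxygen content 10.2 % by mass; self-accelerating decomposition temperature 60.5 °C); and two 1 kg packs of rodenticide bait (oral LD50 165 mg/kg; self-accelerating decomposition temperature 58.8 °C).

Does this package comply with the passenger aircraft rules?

With available-oxygen content 13.4 % by mass (≥ 10 % by mass), the soil oxygenator falls in Class 5.1.
With available-oxygen content 10.2 % by mass (≥ 10 % by mass), the soil oxygenator falls in Class 5.1.
Rodenticide bait: oral LD50 165 mg/kg < 300 mg/kg → Class 6.1 (Toxic).
Class 6.1 quantity: two 1 kg packs = 2 kg.
2 kg ≤ 2.5 kg (passenger aircraft limit, Class 6.1) — within limit.
Total Class 5.1: (three 1.62 kg packs = 4.86 kg) + (two 2.28 kg packs = 4.56 kg) = 9.42 kg.
9.42 kg ≤ 10 kg (passenger aircraft limit, Class 5.1) — within limit.
Class 6.1 and Class 5.1 may not share an outer package.

No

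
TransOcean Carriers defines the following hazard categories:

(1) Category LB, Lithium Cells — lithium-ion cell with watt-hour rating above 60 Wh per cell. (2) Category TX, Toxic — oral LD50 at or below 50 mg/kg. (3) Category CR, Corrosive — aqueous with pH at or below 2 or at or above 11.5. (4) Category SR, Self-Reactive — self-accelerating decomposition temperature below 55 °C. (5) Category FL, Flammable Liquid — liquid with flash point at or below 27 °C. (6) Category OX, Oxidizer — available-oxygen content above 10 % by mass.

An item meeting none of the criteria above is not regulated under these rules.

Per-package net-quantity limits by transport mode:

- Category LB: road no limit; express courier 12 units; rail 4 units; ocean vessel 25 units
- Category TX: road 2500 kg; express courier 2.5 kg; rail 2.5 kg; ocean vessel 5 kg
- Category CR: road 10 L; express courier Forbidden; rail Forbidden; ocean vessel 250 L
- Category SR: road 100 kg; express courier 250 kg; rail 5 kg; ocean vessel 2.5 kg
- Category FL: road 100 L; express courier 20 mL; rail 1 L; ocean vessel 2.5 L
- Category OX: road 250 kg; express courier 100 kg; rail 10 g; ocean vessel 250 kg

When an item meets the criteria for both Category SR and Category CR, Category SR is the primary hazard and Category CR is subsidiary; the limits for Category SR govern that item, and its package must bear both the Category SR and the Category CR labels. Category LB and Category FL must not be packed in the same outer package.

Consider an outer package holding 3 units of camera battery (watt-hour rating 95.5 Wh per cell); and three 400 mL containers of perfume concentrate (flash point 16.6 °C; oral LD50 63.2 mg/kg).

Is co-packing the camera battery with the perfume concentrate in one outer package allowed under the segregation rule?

The camera battery has watt-hour rating 95.5 Wh per cell, which is > 60 Wh per cell, so it is Category LB (Lithium Cells).
Flash point 16.6 °C meets the Category FL criterion (Flammable Liquid), so the perfume concentrate is Category FL.
Category LB and Category FL may not share an outer package.

No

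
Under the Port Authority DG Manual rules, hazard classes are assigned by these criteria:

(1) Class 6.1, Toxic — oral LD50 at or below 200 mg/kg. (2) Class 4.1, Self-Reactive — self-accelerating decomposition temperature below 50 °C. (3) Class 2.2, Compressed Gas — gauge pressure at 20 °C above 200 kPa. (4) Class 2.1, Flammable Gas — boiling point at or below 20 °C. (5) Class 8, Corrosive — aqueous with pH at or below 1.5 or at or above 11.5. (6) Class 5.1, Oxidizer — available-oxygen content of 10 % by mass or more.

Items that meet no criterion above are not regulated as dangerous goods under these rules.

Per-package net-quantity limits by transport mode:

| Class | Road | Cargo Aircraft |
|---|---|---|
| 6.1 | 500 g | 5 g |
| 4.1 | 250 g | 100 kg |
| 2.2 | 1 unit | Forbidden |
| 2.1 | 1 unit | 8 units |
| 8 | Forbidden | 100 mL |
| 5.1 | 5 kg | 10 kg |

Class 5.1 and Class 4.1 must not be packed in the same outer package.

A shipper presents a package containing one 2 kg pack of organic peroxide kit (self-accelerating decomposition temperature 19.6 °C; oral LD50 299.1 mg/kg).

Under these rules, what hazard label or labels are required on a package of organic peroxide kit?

The organic peroxide kit has self-accelerating decomposition temperature 19.6 °C, which is < 50 °C, so it is Class 4.1 (Self-Reactive).
Only the Class 4.1 label is required.

Class 4.1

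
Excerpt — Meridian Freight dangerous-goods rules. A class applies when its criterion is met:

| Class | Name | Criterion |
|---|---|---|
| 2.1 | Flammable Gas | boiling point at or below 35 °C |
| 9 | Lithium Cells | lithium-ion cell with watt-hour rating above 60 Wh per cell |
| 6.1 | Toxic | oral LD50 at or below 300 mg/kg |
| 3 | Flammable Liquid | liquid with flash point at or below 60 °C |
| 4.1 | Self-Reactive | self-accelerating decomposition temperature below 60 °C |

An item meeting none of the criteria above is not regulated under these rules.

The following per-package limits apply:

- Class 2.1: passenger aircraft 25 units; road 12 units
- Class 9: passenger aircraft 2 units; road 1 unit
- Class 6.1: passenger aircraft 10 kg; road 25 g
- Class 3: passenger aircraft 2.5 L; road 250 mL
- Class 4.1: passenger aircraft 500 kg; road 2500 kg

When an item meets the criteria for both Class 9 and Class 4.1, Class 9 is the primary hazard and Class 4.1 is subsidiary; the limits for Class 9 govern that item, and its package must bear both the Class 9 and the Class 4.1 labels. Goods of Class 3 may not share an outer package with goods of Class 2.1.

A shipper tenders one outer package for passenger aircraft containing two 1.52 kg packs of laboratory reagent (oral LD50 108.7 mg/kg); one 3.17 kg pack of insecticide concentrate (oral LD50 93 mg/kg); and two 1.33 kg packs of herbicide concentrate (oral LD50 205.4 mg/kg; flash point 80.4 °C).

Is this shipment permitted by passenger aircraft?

Yes

Laboratory reagent: oral LD50 108.7 mg/kg ≤ 300 mg/kg → Class 6.1 (Toxic).
With oral LD50 93 mg/kg (≤ 300 mg/kg), the insecticide concentrate falls in Class 6.1.
Oral LD50 205.4 mg/kg meets the Class 6.1 criterion (Toxic), so the herbicide concentrate is Class 6.1.
Total Class 6.1: (two 1.52 kg packs = 3.04 kg) + 3.17 kg + (two 1.33 kg packs = 2.66 kg) = 8.87 kg.
8.87 kg is within the passenger aircraft limit of 10 kg for Class 6.1.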